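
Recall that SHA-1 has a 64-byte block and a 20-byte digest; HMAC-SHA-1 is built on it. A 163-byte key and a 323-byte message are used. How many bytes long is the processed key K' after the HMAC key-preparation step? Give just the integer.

Key is 163 > 64 bytes, so it is hashed to 20 bytes then zero-padded to 64: |K'| = 64.

64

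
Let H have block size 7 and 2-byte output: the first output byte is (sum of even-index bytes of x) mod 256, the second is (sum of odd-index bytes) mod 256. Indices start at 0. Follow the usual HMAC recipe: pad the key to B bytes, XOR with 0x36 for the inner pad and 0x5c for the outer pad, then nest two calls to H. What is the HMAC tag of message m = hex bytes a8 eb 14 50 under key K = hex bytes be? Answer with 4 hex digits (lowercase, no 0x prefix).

5479

Key hex bytes be is 1 byte ≤ B = 7; zero-pad to 7 bytes: K' = be 00 00 00 00 00 00.
K' ⊕ ipad = 88 36 36 36 36 36 36.  K' ⊕ opad = e2 5c 5c 5c 5c 5c 5c.
Inner input = (K'⊕ipad) ∥ m = 88 36 36 36 36 36 36 ∥ a8 eb 14 50.
Inner hash: even-index sum = 613 mod 256 = 101; odd-index sum = 350 mod 256 = 94 → 65 5e.
Outer input = (K'⊕opad) ∥ inner = e2 5c 5c 5c 5c 5c 5c ∥ 65 5e.
Outer hash (tag): even-index sum = 596 mod 256 = 84; odd-index sum = 377 mod 256 = 121 → 54 79.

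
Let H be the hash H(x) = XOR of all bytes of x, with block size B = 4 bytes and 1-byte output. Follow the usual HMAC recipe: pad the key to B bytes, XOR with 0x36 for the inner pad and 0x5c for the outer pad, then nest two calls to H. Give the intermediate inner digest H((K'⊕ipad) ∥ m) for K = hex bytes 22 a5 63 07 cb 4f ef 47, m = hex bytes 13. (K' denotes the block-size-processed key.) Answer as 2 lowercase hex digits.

Key hex bytes 22 a5 63 07 cb 4f ef 47 is 8 bytes > B = 4, so hash it first: H(key) = cf, then zero-pad to 4 bytes: K' = cf 00 00 00.
K' ⊕ ipad = f9 36 36 36.
Inner input = f9 36 36 36 ∥ 13.
Inner hash: XOR f9⊕36⊕36⊕36⊕13 = dc.

dc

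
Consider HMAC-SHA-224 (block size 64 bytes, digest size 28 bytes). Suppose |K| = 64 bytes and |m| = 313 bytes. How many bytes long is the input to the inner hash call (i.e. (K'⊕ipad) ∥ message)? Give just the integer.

Key is 64 ≤ 64 bytes, zero-padded: |K'| = 64.
Inner input = (K'⊕ipad) ∥ m → 64 + 313 = 377 bytes.

377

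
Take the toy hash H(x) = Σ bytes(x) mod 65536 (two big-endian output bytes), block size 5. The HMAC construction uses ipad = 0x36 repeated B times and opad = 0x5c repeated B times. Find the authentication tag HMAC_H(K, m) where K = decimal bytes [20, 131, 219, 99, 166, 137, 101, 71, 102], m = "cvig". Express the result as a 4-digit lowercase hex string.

Key decimal bytes [20, 131, 219, 99, 166, 137, 101, 71, 102] = 14 83 db 63 a6 89 65 47 66 is 9 bytes > B = 5, so hash it first: H(key) = 04 16, then zero-pad to 5 bytes: K' = 04 16 00 00 00.
K' ⊕ ipad = 32 20 36 36 36.  K' ⊕ opad = 58 4a 5c 5c 5c.
Inner input = (K'⊕ipad) ∥ m = 32 20 36 36 36 ∥ 63 76 69 67.
Inner hash: sum = 50+32+54+54+54+99+118+105+103 = 669 → 02 9d.
Outer input = (K'⊕opad) ∥ inner = 58 4a 5c 5c 5c ∥ 02 9d.
Outer hash (tag): sum = 88+74+92+92+92+2+157 = 597 → 02 55.

0255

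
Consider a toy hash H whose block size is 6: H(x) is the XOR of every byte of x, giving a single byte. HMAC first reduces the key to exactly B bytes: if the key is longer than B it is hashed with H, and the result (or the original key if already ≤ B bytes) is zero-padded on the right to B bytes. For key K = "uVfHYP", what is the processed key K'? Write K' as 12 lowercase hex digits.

Key "uVfHYP" = 75 56 66 48 59 50 is exactly B = 6 bytes: K' = 75 56 66 48 59 50.

755666485950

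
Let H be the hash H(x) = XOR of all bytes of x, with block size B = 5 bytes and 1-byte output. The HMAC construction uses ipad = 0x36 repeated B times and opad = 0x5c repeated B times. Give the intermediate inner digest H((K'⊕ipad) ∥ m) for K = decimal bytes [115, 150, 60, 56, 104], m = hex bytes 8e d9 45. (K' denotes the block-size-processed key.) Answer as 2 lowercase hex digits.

Key decimal bytes [115, 150, 60, 56, 104] = 73 96 3c 38 68 is exactly B = 5 bytes: K' = 73 96 3c 38 68.
K' ⊕ ipad = 45 a0 0a 0e 5e.
Inner input = 45 a0 0a 0e 5e ∥ 8e d9 45.
Inner hash: XOR 45⊕a0⊕0a⊕0e⊕5e⊕8e⊕d9⊕45 = ad.

ad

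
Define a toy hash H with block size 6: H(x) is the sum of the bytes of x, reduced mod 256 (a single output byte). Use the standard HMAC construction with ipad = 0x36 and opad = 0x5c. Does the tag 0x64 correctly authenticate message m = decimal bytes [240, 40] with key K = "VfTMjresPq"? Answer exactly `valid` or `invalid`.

valid

Key "VfTMjresPq" = 56 66 54 4d 6a 72 65 73 50 71 is 10 bytes > B = 6, so hash it first: H(key) = d2, then zero-pad to 6 bytes: K' = d2 00 00 00 00 00.
K' ⊕ ipad = e4 36 36 36 36 36; K' ⊕ opad = 8e 5c 5c 5c 5c 5c.
Inner hash: sum = 228+54+54+54+54+54+240+40 = 778; mod 256 = 10 → 0a.
Outer hash (recomputed tag): sum = 142+92+92+92+92+92+10 = 612; mod 256 = 100 → 64.
Recomputed tag = 64; claimed = 64 → match.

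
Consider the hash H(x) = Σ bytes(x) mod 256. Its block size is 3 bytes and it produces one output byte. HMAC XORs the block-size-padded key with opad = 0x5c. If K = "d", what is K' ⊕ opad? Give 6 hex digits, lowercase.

Key "d" = 64 is 1 byte ≤ B = 3; zero-pad to 3 bytes: K' = 64 00 00.
XOR each byte with 0x5c: 64⊕5c=38, 00⊕5c=5c, 00⊕5c=5c.

385c5c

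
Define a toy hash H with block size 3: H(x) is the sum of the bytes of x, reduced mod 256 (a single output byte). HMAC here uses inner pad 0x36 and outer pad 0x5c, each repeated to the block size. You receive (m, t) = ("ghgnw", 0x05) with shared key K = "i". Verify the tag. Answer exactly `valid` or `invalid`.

Key "i" = 69 is 1 byte ≤ B = 3; zero-pad to 3 bytes: K' = 69 00 00.
K' ⊕ ipad = 5f 36 36; K' ⊕ opad = 35 5c 5c.
Inner hash: sum = 95+54+54+103+104+103+110+119 = 742; mod 256 = 230 → e6.
Outer hash (recomputed tag): sum = 53+92+92+230 = 467; mod 256 = 211 → d3.
Recomputed tag = d3; claimed = 05 → mismatch.

invalid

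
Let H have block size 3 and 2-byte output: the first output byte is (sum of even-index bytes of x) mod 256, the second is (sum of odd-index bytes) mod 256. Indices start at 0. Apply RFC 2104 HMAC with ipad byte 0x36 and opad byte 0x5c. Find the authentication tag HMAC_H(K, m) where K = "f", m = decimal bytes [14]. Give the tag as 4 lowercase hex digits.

dae2

Key "f" = 66 is 1 byte ≤ B = 3; zero-pad to 3 bytes: K' = 66 00 00.
K' ⊕ ipad = 50 36 36.  K' ⊕ opad = 3a 5c 5c.
Inner input = (K'⊕ipad) ∥ m = 50 36 36 ∥ 0e.
Inner hash: even-index sum = 134 mod 256 = 134; odd-index sum = 68 mod 256 = 68 → 86 44.
Outer input = (K'⊕opad) ∥ inner = 3a 5c 5c ∥ 86 44.
Outer hash (tag): even-index sum = 218 mod 256 = 218; odd-index sum = 226 mod 256 = 226 → da e2.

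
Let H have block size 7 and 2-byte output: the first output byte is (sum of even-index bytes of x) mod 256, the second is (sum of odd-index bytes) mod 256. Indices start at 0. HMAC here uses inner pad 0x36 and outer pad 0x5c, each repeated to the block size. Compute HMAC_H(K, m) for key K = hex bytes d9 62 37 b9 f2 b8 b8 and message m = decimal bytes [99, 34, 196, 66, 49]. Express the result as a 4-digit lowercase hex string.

4bad

Key hex bytes d9 62 37 b9 f2 b8 b8 is exactly B = 7 bytes: K' = d9 62 37 b9 f2 b8 b8.
K' ⊕ ipad = ef 54 01 8f c4 8e 8e.  K' ⊕ opad = 85 3e 6b e5 ae e4 e4.
Inner input = (K'⊕ipad) ∥ m = ef 54 01 8f c4 8e 8e ∥ 63 22 c4 42 31.
Inner hash: even-index sum = 678 mod 256 = 166; odd-index sum = 713 mod 256 = 201 → a6 c9.
Outer input = (K'⊕opad) ∥ inner = 85 3e 6b e5 ae e4 e4 ∥ a6 c9.
Outer hash (tag): even-index sum = 843 mod 256 = 75; odd-index sum = 685 mod 256 = 173 → 4b ad.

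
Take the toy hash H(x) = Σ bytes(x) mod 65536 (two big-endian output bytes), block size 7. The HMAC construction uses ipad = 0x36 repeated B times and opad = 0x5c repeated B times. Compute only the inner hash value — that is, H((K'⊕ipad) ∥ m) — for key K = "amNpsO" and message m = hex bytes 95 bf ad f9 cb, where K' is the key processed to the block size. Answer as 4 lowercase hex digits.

Key "amNpsO" = 61 6d 4e 70 73 4f is 6 bytes ≤ B = 7; zero-pad to 7 bytes: K' = 61 6d 4e 70 73 4f 00.
K' ⊕ ipad = 57 5b 78 46 45 79 36.
Inner input = 57 5b 78 46 45 79 36 ∥ 95 bf ad f9 cb.
Inner hash: sum = 87+91+120+70+69+121+54+149+191+173+249+203 = 1577 → 06 29.

0629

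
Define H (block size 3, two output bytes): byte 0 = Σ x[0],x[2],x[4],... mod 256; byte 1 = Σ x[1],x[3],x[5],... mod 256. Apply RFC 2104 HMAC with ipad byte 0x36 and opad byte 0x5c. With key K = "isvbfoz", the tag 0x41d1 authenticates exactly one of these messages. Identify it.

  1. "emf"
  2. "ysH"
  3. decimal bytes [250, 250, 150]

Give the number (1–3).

3

Key "isvbfoz" = 69 73 76 62 66 6f 7a is 7 bytes > B = 3, so hash it first: H(key) = bf 44, then zero-pad to 3 bytes: K' = bf 44 00.
K' ⊕ ipad = 89 72 36; K' ⊕ opad = e3 18 5c.
m1: inner = H(89 72 36 65 6d 66) = 2c 3d; tag = H(e3 18 5c 2c 3d) = 7c44
m2: inner = H(89 72 36 79 73 48) = 32 33; tag = H(e3 18 5c 32 33) = 724a
m3: inner = H(89 72 36 fa fa 96) = b9 02; tag = H(e3 18 5c b9 02) = 41d1 ← matches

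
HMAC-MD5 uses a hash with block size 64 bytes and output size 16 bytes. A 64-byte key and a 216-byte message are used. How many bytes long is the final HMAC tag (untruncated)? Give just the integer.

16

The tag is one MD5 digest: 16 bytes.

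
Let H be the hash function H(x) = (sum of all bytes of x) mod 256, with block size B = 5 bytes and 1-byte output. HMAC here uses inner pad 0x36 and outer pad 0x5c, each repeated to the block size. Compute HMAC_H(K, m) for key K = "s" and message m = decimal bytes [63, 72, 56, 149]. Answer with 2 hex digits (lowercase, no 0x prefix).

Key "s" = 73 is 1 byte ≤ B = 5; zero-pad to 5 bytes: K' = 73 00 00 00 00.
K' ⊕ ipad = 45 36 36 36 36.  K' ⊕ opad = 2f 5c 5c 5c 5c.
Inner input = (K'⊕ipad) ∥ m = 45 36 36 36 36 ∥ 3f 48 38 95.
Inner hash: sum = 69+54+54+54+54+63+72+56+149 = 625; mod 256 = 113 → 71.
Outer input = (K'⊕opad) ∥ inner = 2f 5c 5c 5c 5c ∥ 71.
Outer hash (tag): sum = 47+92+92+92+92+113 = 528; mod 256 = 16 → 10.

10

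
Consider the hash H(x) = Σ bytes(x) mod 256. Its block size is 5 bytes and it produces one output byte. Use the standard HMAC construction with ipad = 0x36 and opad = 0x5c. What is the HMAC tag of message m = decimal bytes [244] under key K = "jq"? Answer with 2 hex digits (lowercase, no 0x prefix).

Key "jq" = 6a 71 is 2 bytes ≤ B = 5; zero-pad to 5 bytes: K' = 6a 71 00 00 00.
K' ⊕ ipad = 5c 47 36 36 36.  K' ⊕ opad = 36 2d 5c 5c 5c.
Inner input = (K'⊕ipad) ∥ m = 5c 47 36 36 36 ∥ f4.
Inner hash: sum = 92+71+54+54+54+244 = 569; mod 256 = 57 → 39.
Outer input = (K'⊕opad) ∥ inner = 36 2d 5c 5c 5c ∥ 39.
Outer hash (tag): sum = 54+45+92+92+92+57 = 432; mod 256 = 176 → b0.

b0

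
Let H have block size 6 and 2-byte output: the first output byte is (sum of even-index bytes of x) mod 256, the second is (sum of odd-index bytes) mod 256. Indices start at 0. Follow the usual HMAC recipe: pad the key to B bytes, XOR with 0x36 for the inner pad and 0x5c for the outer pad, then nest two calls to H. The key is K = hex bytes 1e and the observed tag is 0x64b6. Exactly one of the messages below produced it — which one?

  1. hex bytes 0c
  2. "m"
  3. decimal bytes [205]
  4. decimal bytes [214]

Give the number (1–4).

Key hex bytes 1e is 1 byte ≤ B = 6; zero-pad to 6 bytes: K' = 1e 00 00 00 00 00.
K' ⊕ ipad = 28 36 36 36 36 36; K' ⊕ opad = 42 5c 5c 5c 5c 5c.
m1: inner = H(28 36 36 36 36 36 0c) = a0 a2; tag = H(42 5c 5c 5c 5c 5c a0 a2) = 9ab6
m2: inner = H(28 36 36 36 36 36 6d) = 01 a2; tag = H(42 5c 5c 5c 5c 5c 01 a2) = fbb6
m3: inner = H(28 36 36 36 36 36 cd) = 61 a2; tag = H(42 5c 5c 5c 5c 5c 61 a2) = 5bb6
m4: inner = H(28 36 36 36 36 36 d6) = 6a a2; tag = H(42 5c 5c 5c 5c 5c 6a a2) = 64b6 ← matches

4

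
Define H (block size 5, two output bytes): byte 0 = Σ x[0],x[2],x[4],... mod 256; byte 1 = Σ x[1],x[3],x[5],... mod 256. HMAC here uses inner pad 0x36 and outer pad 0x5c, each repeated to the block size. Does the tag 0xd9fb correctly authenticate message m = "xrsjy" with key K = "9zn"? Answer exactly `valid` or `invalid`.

valid

Key "9zn" = 39 7a 6e is 3 bytes ≤ B = 5; zero-pad to 5 bytes: K' = 39 7a 6e 00 00.
K' ⊕ ipad = 0f 4c 58 36 36; K' ⊕ opad = 65 26 32 5c 5c.
Inner hash: even-index sum = 377 mod 256 = 121; odd-index sum = 486 mod 256 = 230 → 79 e6.
Outer hash (recomputed tag): even-index sum = 473 mod 256 = 217; odd-index sum = 251 mod 256 = 251 → d9 fb.
Recomputed tag = d9fb; claimed = d9fb → match.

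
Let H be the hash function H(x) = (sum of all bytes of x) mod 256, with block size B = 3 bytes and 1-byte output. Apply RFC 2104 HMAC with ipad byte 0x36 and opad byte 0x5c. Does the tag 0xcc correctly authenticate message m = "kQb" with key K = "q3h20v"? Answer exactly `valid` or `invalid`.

Key "q3h20v" = 71 33 68 32 30 76 is 6 bytes > B = 3, so hash it first: H(key) = e4, then zero-pad to 3 bytes: K' = e4 00 00.
K' ⊕ ipad = d2 36 36; K' ⊕ opad = b8 5c 5c.
Inner hash: sum = 210+54+54+107+81+98 = 604; mod 256 = 92 → 5c.
Outer hash (recomputed tag): sum = 184+92+92+92 = 460; mod 256 = 204 → cc.
Recomputed tag = cc; claimed = cc → match.

valid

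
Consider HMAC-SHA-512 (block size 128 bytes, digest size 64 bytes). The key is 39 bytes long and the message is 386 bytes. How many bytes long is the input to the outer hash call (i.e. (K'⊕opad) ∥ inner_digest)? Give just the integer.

192

Key is 39 ≤ 128 bytes, zero-padded: |K'| = 128.
Outer input = (K'⊕opad) ∥ H(inner) → 128 + 64 = 192 bytes.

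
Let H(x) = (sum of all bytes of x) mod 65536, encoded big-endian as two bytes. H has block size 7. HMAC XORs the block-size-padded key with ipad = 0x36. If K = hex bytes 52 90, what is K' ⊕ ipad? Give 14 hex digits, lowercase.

Key hex bytes 52 90 is 2 bytes ≤ B = 7; zero-pad to 7 bytes: K' = 52 90 00 00 00 00 00.
XOR each byte with 0x36: 52⊕36=64, 90⊕36=a6, 00⊕36=36, 00⊕36=36, 00⊕36=36, 00⊕36=36, 00⊕36=36.

64a63636363636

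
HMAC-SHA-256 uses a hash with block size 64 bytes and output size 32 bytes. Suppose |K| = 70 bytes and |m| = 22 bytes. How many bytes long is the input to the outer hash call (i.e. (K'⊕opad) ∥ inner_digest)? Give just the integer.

Key is 70 > 64 bytes, so it is hashed to 32 bytes then zero-padded to 64: |K'| = 64.
Outer input = (K'⊕opad) ∥ H(inner) → 64 + 32 = 96 bytes.

96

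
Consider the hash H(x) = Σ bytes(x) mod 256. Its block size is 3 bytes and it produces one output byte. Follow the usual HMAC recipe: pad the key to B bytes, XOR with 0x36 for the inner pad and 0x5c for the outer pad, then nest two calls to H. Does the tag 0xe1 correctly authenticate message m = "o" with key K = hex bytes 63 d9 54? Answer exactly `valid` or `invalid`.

valid

Key hex bytes 63 d9 54 is exactly B = 3 bytes: K' = 63 d9 54.
K' ⊕ ipad = 55 ef 62; K' ⊕ opad = 3f 85 08.
Inner hash: sum = 85+239+98+111 = 533; mod 256 = 21 → 15.
Outer hash (recomputed tag): sum = 63+133+8+21 = 225 → e1.
Recomputed tag = e1; claimed = e1 → match.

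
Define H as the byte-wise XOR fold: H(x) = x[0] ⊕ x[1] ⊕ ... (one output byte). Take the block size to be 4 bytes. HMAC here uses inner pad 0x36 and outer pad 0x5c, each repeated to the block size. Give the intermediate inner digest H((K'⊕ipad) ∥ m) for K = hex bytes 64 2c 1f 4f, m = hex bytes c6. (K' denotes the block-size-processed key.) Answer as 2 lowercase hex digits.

de

Key hex bytes 64 2c 1f 4f is exactly B = 4 bytes: K' = 64 2c 1f 4f.
K' ⊕ ipad = 52 1a 29 79.
Inner input = 52 1a 29 79 ∥ c6.
Inner hash: XOR 52⊕1a⊕29⊕79⊕c6 = de.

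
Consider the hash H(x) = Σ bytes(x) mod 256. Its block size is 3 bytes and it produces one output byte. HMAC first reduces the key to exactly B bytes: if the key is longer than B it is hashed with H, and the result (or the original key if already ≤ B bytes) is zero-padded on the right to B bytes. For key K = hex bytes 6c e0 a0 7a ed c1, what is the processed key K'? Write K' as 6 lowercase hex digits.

140000

|K| = 6 > B = 3, so first hash the key.
H(K): sum = 108+224+160+122+237+193 = 1044; mod 256 = 20 → 14.
Zero-pad H(K) = 14 to 3 bytes: K' = 14 00 00.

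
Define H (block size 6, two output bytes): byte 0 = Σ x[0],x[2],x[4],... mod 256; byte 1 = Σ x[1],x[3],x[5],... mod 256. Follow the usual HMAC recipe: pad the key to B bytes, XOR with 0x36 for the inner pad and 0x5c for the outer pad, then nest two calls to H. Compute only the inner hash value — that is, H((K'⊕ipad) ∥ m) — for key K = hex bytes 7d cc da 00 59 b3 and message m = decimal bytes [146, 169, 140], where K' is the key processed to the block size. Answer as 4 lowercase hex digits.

Key hex bytes 7d cc da 00 59 b3 is exactly B = 6 bytes: K' = 7d cc da 00 59 b3.
K' ⊕ ipad = 4b fa ec 36 6f 85.
Inner input = 4b fa ec 36 6f 85 ∥ 92 a9 8c.
Inner hash: even-index sum = 708 mod 256 = 196; odd-index sum = 606 mod 256 = 94 → c4 5e.

c45e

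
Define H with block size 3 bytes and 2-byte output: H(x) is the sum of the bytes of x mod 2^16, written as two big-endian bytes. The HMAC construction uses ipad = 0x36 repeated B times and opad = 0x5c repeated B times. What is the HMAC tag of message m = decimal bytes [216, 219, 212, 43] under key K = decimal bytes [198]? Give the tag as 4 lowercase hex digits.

Key decimal bytes [198] = c6 is 1 byte ≤ B = 3; zero-pad to 3 bytes: K' = c6 00 00.
K' ⊕ ipad = f0 36 36.  K' ⊕ opad = 9a 5c 5c.
Inner input = (K'⊕ipad) ∥ m = f0 36 36 ∥ d8 db d4 2b.
Inner hash: sum = 240+54+54+216+219+212+43 = 1038 → 04 0e.
Outer input = (K'⊕opad) ∥ inner = 9a 5c 5c ∥ 04 0e.
Outer hash (tag): sum = 154+92+92+4+14 = 356 → 01 64.

0164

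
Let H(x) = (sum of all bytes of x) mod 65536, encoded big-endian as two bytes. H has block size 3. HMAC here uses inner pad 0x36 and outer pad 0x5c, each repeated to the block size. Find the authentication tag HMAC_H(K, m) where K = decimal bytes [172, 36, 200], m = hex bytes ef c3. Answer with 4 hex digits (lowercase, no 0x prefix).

025b

Key decimal bytes [172, 36, 200] = ac 24 c8 is exactly B = 3 bytes: K' = ac 24 c8.
K' ⊕ ipad = 9a 12 fe.  K' ⊕ opad = f0 78 94.
Inner input = (K'⊕ipad) ∥ m = 9a 12 fe ∥ ef c3.
Inner hash: sum = 154+18+254+239+195 = 860 → 03 5c.
Outer input = (K'⊕opad) ∥ inner = f0 78 94 ∥ 03 5c.
Outer hash (tag): sum = 240+120+148+3+92 = 603 → 02 5b.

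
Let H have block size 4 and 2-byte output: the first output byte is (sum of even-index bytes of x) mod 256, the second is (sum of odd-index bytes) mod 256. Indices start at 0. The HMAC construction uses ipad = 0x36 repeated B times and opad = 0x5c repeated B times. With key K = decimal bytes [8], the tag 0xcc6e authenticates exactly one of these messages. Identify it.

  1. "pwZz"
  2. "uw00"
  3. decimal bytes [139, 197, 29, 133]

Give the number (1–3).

3

Key decimal bytes [8] = 08 is 1 byte ≤ B = 4; zero-pad to 4 bytes: K' = 08 00 00 00.
K' ⊕ ipad = 3e 36 36 36; K' ⊕ opad = 54 5c 5c 5c.
m1: inner = H(3e 36 36 36 70 77 5a 7a) = 3e 5d; tag = H(54 5c 5c 5c 3e 5d) = ee15
m2: inner = H(3e 36 36 36 75 77 30 30) = 19 13; tag = H(54 5c 5c 5c 19 13) = c9cb
m3: inner = H(3e 36 36 36 8b c5 1d 85) = 1c b6; tag = H(54 5c 5c 5c 1c b6) = cc6e ← matches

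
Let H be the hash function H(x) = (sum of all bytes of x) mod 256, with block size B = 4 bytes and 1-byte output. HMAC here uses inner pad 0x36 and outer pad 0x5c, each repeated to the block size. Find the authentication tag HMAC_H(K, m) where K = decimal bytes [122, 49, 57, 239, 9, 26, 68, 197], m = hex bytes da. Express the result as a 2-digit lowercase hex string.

Key decimal bytes [122, 49, 57, 239, 9, 26, 68, 197] = 7a 31 39 ef 09 1a 44 c5 is 8 bytes > B = 4, so hash it first: H(key) = ff, then zero-pad to 4 bytes: K' = ff 00 00 00.
K' ⊕ ipad = c9 36 36 36.  K' ⊕ opad = a3 5c 5c 5c.
Inner input = (K'⊕ipad) ∥ m = c9 36 36 36 ∥ da.
Inner hash: sum = 201+54+54+54+218 = 581; mod 256 = 69 → 45.
Outer input = (K'⊕opad) ∥ inner = a3 5c 5c 5c ∥ 45.
Outer hash (tag): sum = 163+92+92+92+69 = 508; mod 256 = 252 → fc.

fc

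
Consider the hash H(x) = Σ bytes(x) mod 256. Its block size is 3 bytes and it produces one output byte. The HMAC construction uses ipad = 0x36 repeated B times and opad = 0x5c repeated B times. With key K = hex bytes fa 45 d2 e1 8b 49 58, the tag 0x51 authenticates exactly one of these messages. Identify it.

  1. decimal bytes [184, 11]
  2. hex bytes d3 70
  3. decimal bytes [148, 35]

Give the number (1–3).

Key hex bytes fa 45 d2 e1 8b 49 58 is 7 bytes > B = 3, so hash it first: H(key) = 1e, then zero-pad to 3 bytes: K' = 1e 00 00.
K' ⊕ ipad = 28 36 36; K' ⊕ opad = 42 5c 5c.
m1: inner = H(28 36 36 b8 0b) = 57; tag = H(42 5c 5c 57) = 51 ← matches
m2: inner = H(28 36 36 d3 70) = d7; tag = H(42 5c 5c d7) = d1
m3: inner = H(28 36 36 94 23) = 4b; tag = H(42 5c 5c 4b) = 45

1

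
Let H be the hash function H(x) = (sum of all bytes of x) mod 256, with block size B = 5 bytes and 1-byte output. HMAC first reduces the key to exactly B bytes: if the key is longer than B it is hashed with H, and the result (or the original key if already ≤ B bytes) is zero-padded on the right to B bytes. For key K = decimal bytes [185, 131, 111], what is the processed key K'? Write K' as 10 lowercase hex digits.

b9836f0000

Key decimal bytes [185, 131, 111] = b9 83 6f is 3 bytes ≤ B = 5; zero-pad to 5 bytes: K' = b9 83 6f 00 00.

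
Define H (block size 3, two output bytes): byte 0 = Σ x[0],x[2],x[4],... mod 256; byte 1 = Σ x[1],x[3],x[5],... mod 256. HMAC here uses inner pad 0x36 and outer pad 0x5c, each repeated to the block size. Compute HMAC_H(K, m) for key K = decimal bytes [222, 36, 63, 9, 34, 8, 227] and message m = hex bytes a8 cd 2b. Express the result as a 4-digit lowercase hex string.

b080

Key decimal bytes [222, 36, 63, 9, 34, 8, 227] = de 24 3f 09 22 08 e3 is 7 bytes > B = 3, so hash it first: H(key) = 22 35, then zero-pad to 3 bytes: K' = 22 35 00.
K' ⊕ ipad = 14 03 36.  K' ⊕ opad = 7e 69 5c.
Inner input = (K'⊕ipad) ∥ m = 14 03 36 ∥ a8 cd 2b.
Inner hash: even-index sum = 279 mod 256 = 23; odd-index sum = 214 mod 256 = 214 → 17 d6.
Outer input = (K'⊕opad) ∥ inner = 7e 69 5c ∥ 17 d6.
Outer hash (tag): even-index sum = 432 mod 256 = 176; odd-index sum = 128 mod 256 = 128 → b0 80.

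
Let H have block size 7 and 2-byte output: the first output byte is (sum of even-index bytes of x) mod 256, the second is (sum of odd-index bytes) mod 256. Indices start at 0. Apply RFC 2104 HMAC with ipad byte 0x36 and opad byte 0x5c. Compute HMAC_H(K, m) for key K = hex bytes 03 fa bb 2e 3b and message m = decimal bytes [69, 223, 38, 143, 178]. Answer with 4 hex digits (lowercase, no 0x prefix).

Key hex bytes 03 fa bb 2e 3b is 5 bytes ≤ B = 7; zero-pad to 7 bytes: K' = 03 fa bb 2e 3b 00 00.
K' ⊕ ipad = 35 cc 8d 18 0d 36 36.  K' ⊕ opad = 5f a6 e7 72 67 5c 5c.
Inner input = (K'⊕ipad) ∥ m = 35 cc 8d 18 0d 36 36 ∥ 45 df 26 8f b2.
Inner hash: even-index sum = 627 mod 256 = 115; odd-index sum = 567 mod 256 = 55 → 73 37.
Outer input = (K'⊕opad) ∥ inner = 5f a6 e7 72 67 5c 5c ∥ 73 37.
Outer hash (tag): even-index sum = 576 mod 256 = 64; odd-index sum = 487 mod 256 = 231 → 40 e7.

40e7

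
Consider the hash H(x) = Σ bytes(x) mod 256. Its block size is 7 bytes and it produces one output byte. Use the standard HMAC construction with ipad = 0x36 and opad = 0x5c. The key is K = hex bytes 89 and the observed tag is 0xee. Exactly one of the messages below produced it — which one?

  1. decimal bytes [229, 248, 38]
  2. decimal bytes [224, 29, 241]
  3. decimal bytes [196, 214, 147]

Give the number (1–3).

2

Key hex bytes 89 is 1 byte ≤ B = 7; zero-pad to 7 bytes: K' = 89 00 00 00 00 00 00.
K' ⊕ ipad = bf 36 36 36 36 36 36; K' ⊕ opad = d5 5c 5c 5c 5c 5c 5c.
m1: inner = H(bf 36 36 36 36 36 36 e5 f8 26) = 06; tag = H(d5 5c 5c 5c 5c 5c 5c 06) = 03
m2: inner = H(bf 36 36 36 36 36 36 e0 1d f1) = f1; tag = H(d5 5c 5c 5c 5c 5c 5c f1) = ee ← matches
m3: inner = H(bf 36 36 36 36 36 36 c4 d6 93) = 30; tag = H(d5 5c 5c 5c 5c 5c 5c 30) = 2d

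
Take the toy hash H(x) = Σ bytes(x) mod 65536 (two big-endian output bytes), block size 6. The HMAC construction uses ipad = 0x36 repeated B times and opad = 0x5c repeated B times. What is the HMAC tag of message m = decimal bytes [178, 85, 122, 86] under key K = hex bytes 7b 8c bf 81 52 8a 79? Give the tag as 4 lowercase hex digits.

Key hex bytes 7b 8c bf 81 52 8a 79 is 7 bytes > B = 6, so hash it first: H(key) = 03 9c, then zero-pad to 6 bytes: K' = 03 9c 00 00 00 00.
K' ⊕ ipad = 35 aa 36 36 36 36.  K' ⊕ opad = 5f c0 5c 5c 5c 5c.
Inner input = (K'⊕ipad) ∥ m = 35 aa 36 36 36 36 ∥ b2 55 7a 56.
Inner hash: sum = 53+170+54+54+54+54+178+85+122+86 = 910 → 03 8e.
Outer input = (K'⊕opad) ∥ inner = 5f c0 5c 5c 5c 5c ∥ 03 8e.
Outer hash (tag): sum = 95+192+92+92+92+92+3+142 = 800 → 03 20.

0320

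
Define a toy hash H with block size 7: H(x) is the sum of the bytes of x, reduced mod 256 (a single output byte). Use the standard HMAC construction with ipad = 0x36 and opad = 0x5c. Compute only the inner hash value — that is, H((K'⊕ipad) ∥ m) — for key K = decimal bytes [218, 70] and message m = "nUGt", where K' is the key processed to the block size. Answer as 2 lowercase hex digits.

e8

Key decimal bytes [218, 70] = da 46 is 2 bytes ≤ B = 7; zero-pad to 7 bytes: K' = da 46 00 00 00 00 00.
K' ⊕ ipad = ec 70 36 36 36 36 36.
Inner input = ec 70 36 36 36 36 36 ∥ 6e 55 47 74.
Inner hash: sum = 236+112+54+54+54+54+54+110+85+71+116 = 1000; mod 256 = 232 → e8.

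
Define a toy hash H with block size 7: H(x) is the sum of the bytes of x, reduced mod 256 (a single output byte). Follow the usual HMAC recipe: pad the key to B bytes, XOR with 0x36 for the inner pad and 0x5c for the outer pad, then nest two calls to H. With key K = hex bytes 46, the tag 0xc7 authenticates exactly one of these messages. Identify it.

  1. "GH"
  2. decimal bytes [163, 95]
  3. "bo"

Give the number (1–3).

3

Key hex bytes 46 is 1 byte ≤ B = 7; zero-pad to 7 bytes: K' = 46 00 00 00 00 00 00.
K' ⊕ ipad = 70 36 36 36 36 36 36; K' ⊕ opad = 1a 5c 5c 5c 5c 5c 5c.
m1: inner = H(70 36 36 36 36 36 36 47 48) = 43; tag = H(1a 5c 5c 5c 5c 5c 5c 43) = 85
m2: inner = H(70 36 36 36 36 36 36 a3 5f) = b6; tag = H(1a 5c 5c 5c 5c 5c 5c b6) = f8
m3: inner = H(70 36 36 36 36 36 36 62 6f) = 85; tag = H(1a 5c 5c 5c 5c 5c 5c 85) = c7 ← matches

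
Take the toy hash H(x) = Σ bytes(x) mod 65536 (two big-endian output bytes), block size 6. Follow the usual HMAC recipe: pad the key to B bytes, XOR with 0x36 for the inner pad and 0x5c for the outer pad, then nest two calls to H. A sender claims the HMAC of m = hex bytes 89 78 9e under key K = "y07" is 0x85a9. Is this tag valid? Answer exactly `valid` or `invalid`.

invalid

Key "y07" = 79 30 37 is 3 bytes ≤ B = 6; zero-pad to 6 bytes: K' = 79 30 37 00 00 00.
K' ⊕ ipad = 4f 06 01 36 36 36; K' ⊕ opad = 25 6c 6b 5c 5c 5c.
Inner hash: sum = 79+6+1+54+54+54+137+120+158 = 663 → 02 97.
Outer hash (recomputed tag): sum = 37+108+107+92+92+92+2+151 = 681 → 02 a9.
Recomputed tag = 02a9; claimed = 85a9 → mismatch.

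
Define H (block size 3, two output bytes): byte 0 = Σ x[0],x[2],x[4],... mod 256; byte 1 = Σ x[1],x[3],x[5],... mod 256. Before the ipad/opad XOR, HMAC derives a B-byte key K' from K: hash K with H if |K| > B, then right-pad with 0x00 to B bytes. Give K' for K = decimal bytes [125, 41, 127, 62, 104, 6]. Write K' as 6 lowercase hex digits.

646d00

|K| = 6 > B = 3, so first hash the key.
H(K): even-index sum = 356 mod 256 = 100; odd-index sum = 109 mod 256 = 109 → 64 6d.
Zero-pad H(K) = 64 6d to 3 bytes: K' = 64 6d 00.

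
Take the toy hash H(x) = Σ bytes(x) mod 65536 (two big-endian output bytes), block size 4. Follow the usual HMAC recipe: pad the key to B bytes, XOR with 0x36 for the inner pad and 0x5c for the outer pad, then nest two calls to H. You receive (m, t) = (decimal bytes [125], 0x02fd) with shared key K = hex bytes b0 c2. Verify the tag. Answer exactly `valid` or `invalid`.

Key hex bytes b0 c2 is 2 bytes ≤ B = 4; zero-pad to 4 bytes: K' = b0 c2 00 00.
K' ⊕ ipad = 86 f4 36 36; K' ⊕ opad = ec 9e 5c 5c.
Inner hash: sum = 134+244+54+54+125 = 611 → 02 63.
Outer hash (recomputed tag): sum = 236+158+92+92+2+99 = 679 → 02 a7.
Recomputed tag = 02a7; claimed = 02fd → mismatch.

invalid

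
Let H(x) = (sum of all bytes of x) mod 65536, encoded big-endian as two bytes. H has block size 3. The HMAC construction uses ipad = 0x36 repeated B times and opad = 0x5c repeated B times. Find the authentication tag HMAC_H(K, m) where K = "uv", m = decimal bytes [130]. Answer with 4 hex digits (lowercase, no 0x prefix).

Key "uv" = 75 76 is 2 bytes ≤ B = 3; zero-pad to 3 bytes: K' = 75 76 00.
K' ⊕ ipad = 43 40 36.  K' ⊕ opad = 29 2a 5c.
Inner input = (K'⊕ipad) ∥ m = 43 40 36 ∥ 82.
Inner hash: sum = 67+64+54+130 = 315 → 01 3b.
Outer input = (K'⊕opad) ∥ inner = 29 2a 5c ∥ 01 3b.
Outer hash (tag): sum = 41+42+92+1+59 = 235 → 00 eb.

00eb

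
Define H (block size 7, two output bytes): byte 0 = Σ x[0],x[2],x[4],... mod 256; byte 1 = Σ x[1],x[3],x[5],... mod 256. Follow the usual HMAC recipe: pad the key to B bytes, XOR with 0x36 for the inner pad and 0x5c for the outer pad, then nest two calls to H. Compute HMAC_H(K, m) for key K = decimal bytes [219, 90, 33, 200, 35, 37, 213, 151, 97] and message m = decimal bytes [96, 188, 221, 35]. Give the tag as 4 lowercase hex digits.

Key decimal bytes [219, 90, 33, 200, 35, 37, 213, 151, 97] = db 5a 21 c8 23 25 d5 97 61 is 9 bytes > B = 7, so hash it first: H(key) = 55 de, then zero-pad to 7 bytes: K' = 55 de 00 00 00 00 00.
K' ⊕ ipad = 63 e8 36 36 36 36 36.  K' ⊕ opad = 09 82 5c 5c 5c 5c 5c.
Inner input = (K'⊕ipad) ∥ m = 63 e8 36 36 36 36 36 ∥ 60 bc dd 23.
Inner hash: even-index sum = 484 mod 256 = 228; odd-index sum = 657 mod 256 = 145 → e4 91.
Outer input = (K'⊕opad) ∥ inner = 09 82 5c 5c 5c 5c 5c ∥ e4 91.
Outer hash (tag): even-index sum = 430 mod 256 = 174; odd-index sum = 542 mod 256 = 30 → ae 1e.

ae1e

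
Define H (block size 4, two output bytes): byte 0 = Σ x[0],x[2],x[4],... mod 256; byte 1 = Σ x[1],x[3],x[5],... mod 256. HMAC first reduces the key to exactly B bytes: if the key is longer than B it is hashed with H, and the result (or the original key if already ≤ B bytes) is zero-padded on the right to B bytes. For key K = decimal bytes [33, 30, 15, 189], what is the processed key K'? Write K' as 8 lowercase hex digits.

Key decimal bytes [33, 30, 15, 189] = 21 1e 0f bd is exactly B = 4 bytes: K' = 21 1e 0f bd.

211e0fbd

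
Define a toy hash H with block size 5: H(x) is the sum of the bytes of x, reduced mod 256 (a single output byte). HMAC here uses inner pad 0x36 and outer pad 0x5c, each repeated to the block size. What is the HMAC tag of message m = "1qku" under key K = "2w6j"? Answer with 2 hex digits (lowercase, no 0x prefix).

Key "2w6j" = 32 77 36 6a is 4 bytes ≤ B = 5; zero-pad to 5 bytes: K' = 32 77 36 6a 00.
K' ⊕ ipad = 04 41 00 5c 36.  K' ⊕ opad = 6e 2b 6a 36 5c.
Inner input = (K'⊕ipad) ∥ m = 04 41 00 5c 36 ∥ 31 71 6b 75.
Inner hash: sum = 4+65+0+92+54+49+113+107+117 = 601; mod 256 = 89 → 59.
Outer input = (K'⊕opad) ∥ inner = 6e 2b 6a 36 5c ∥ 59.
Outer hash (tag): sum = 110+43+106+54+92+89 = 494; mod 256 = 238 → ee.

ee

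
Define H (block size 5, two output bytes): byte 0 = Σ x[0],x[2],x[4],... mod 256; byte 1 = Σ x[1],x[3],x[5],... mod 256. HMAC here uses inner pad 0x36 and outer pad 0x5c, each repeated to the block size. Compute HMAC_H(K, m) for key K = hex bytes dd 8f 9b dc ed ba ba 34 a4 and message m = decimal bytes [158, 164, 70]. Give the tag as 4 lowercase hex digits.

e066

Key hex bytes dd 8f 9b dc ed ba ba 34 a4 is 9 bytes > B = 5, so hash it first: H(key) = c3 59, then zero-pad to 5 bytes: K' = c3 59 00 00 00.
K' ⊕ ipad = f5 6f 36 36 36.  K' ⊕ opad = 9f 05 5c 5c 5c.
Inner input = (K'⊕ipad) ∥ m = f5 6f 36 36 36 ∥ 9e a4 46.
Inner hash: even-index sum = 517 mod 256 = 5; odd-index sum = 393 mod 256 = 137 → 05 89.
Outer input = (K'⊕opad) ∥ inner = 9f 05 5c 5c 5c ∥ 05 89.
Outer hash (tag): even-index sum = 480 mod 256 = 224; odd-index sum = 102 mod 256 = 102 → e0 66.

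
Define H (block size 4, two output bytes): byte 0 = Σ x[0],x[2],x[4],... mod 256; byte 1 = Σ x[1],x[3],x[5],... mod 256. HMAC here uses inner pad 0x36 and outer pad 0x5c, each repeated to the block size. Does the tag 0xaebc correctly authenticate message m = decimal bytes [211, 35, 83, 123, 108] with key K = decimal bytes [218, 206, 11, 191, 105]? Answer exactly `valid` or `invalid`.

Key decimal bytes [218, 206, 11, 191, 105] = da ce 0b bf 69 is 5 bytes > B = 4, so hash it first: H(key) = 4e 8d, then zero-pad to 4 bytes: K' = 4e 8d 00 00.
K' ⊕ ipad = 78 bb 36 36; K' ⊕ opad = 12 d1 5c 5c.
Inner hash: even-index sum = 576 mod 256 = 64; odd-index sum = 399 mod 256 = 143 → 40 8f.
Outer hash (recomputed tag): even-index sum = 174 mod 256 = 174; odd-index sum = 444 mod 256 = 188 → ae bc.
Recomputed tag = aebc; claimed = aebc → match.

valid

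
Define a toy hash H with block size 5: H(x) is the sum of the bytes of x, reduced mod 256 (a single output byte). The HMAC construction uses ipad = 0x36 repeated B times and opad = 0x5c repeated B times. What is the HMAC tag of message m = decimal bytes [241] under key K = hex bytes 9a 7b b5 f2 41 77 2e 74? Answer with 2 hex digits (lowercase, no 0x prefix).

Key hex bytes 9a 7b b5 f2 41 77 2e 74 is 8 bytes > B = 5, so hash it first: H(key) = 16, then zero-pad to 5 bytes: K' = 16 00 00 00 00.
K' ⊕ ipad = 20 36 36 36 36.  K' ⊕ opad = 4a 5c 5c 5c 5c.
Inner input = (K'⊕ipad) ∥ m = 20 36 36 36 36 ∥ f1.
Inner hash: sum = 32+54+54+54+54+241 = 489; mod 256 = 233 → e9.
Outer input = (K'⊕opad) ∥ inner = 4a 5c 5c 5c 5c ∥ e9.
Outer hash (tag): sum = 74+92+92+92+92+233 = 675; mod 256 = 163 → a3.

a3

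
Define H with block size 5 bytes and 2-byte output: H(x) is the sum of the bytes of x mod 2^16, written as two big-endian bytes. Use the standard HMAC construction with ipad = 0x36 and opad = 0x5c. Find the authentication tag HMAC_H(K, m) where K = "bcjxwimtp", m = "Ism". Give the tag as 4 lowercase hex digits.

Key "bcjxwimtp" = 62 63 6a 78 77 69 6d 74 70 is 9 bytes > B = 5, so hash it first: H(key) = 03 d8, then zero-pad to 5 bytes: K' = 03 d8 00 00 00.
K' ⊕ ipad = 35 ee 36 36 36.  K' ⊕ opad = 5f 84 5c 5c 5c.
Inner input = (K'⊕ipad) ∥ m = 35 ee 36 36 36 ∥ 49 73 6d.
Inner hash: sum = 53+238+54+54+54+73+115+109 = 750 → 02 ee.
Outer input = (K'⊕opad) ∥ inner = 5f 84 5c 5c 5c ∥ 02 ee.
Outer hash (tag): sum = 95+132+92+92+92+2+238 = 743 → 02 e7.

02e7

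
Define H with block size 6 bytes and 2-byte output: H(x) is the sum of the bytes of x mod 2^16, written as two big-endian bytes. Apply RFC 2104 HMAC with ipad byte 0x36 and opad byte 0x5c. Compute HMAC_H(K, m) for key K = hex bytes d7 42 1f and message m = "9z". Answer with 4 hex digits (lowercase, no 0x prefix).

Key hex bytes d7 42 1f is 3 bytes ≤ B = 6; zero-pad to 6 bytes: K' = d7 42 1f 00 00 00.
K' ⊕ ipad = e1 74 29 36 36 36.  K' ⊕ opad = 8b 1e 43 5c 5c 5c.
Inner input = (K'⊕ipad) ∥ m = e1 74 29 36 36 36 ∥ 39 7a.
Inner hash: sum = 225+116+41+54+54+54+57+122 = 723 → 02 d3.
Outer input = (K'⊕opad) ∥ inner = 8b 1e 43 5c 5c 5c ∥ 02 d3.
Outer hash (tag): sum = 139+30+67+92+92+92+2+211 = 725 → 02 d5.

02d5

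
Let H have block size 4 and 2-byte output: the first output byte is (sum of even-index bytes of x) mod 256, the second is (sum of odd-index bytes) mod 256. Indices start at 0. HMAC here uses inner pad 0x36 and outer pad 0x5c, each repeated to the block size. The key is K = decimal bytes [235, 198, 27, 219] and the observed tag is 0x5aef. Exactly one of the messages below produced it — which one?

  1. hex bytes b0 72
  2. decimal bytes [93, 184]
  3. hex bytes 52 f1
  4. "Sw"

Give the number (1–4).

Key decimal bytes [235, 198, 27, 219] = eb c6 1b db is exactly B = 4 bytes: K' = eb c6 1b db.
K' ⊕ ipad = dd f0 2d ed; K' ⊕ opad = b7 9a 47 87.
m1: inner = H(dd f0 2d ed b0 72) = ba 4f; tag = H(b7 9a 47 87 ba 4f) = b870
m2: inner = H(dd f0 2d ed 5d b8) = 67 95; tag = H(b7 9a 47 87 67 95) = 65b6
m3: inner = H(dd f0 2d ed 52 f1) = 5c ce; tag = H(b7 9a 47 87 5c ce) = 5aef ← matches
m4: inner = H(dd f0 2d ed 53 77) = 5d 54; tag = H(b7 9a 47 87 5d 54) = 5b75

3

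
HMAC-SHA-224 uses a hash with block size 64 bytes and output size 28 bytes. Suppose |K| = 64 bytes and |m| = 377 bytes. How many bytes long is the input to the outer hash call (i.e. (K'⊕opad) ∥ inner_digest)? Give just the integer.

92

Key is 64 ≤ 64 bytes, zero-padded: |K'| = 64.
Outer input = (K'⊕opad) ∥ H(inner) → 64 + 28 = 92 bytes.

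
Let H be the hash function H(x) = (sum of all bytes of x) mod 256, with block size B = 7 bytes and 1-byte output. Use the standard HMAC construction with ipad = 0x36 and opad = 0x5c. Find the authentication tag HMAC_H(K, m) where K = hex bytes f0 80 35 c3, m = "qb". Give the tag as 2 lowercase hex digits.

Key hex bytes f0 80 35 c3 is 4 bytes ≤ B = 7; zero-pad to 7 bytes: K' = f0 80 35 c3 00 00 00.
K' ⊕ ipad = c6 b6 03 f5 36 36 36.  K' ⊕ opad = ac dc 69 9f 5c 5c 5c.
Inner input = (K'⊕ipad) ∥ m = c6 b6 03 f5 36 36 36 ∥ 71 62.
Inner hash: sum = 198+182+3+245+54+54+54+113+98 = 1001; mod 256 = 233 → e9.
Outer input = (K'⊕opad) ∥ inner = ac dc 69 9f 5c 5c 5c ∥ e9.
Outer hash (tag): sum = 172+220+105+159+92+92+92+233 = 1165; mod 256 = 141 → 8d.

8d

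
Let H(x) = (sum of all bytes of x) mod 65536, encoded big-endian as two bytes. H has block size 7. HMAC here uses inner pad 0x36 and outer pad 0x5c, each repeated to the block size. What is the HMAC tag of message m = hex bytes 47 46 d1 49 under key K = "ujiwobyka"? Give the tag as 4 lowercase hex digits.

Key "ujiwobyka" = 75 6a 69 77 6f 62 79 6b 61 is 9 bytes > B = 7, so hash it first: H(key) = 03 d5, then zero-pad to 7 bytes: K' = 03 d5 00 00 00 00 00.
K' ⊕ ipad = 35 e3 36 36 36 36 36.  K' ⊕ opad = 5f 89 5c 5c 5c 5c 5c.
Inner input = (K'⊕ipad) ∥ m = 35 e3 36 36 36 36 36 ∥ 47 46 d1 49.
Inner hash: sum = 53+227+54+54+54+54+54+71+70+209+73 = 973 → 03 cd.
Outer input = (K'⊕opad) ∥ inner = 5f 89 5c 5c 5c 5c 5c ∥ 03 cd.
Outer hash (tag): sum = 95+137+92+92+92+92+92+3+205 = 900 → 03 84.

0384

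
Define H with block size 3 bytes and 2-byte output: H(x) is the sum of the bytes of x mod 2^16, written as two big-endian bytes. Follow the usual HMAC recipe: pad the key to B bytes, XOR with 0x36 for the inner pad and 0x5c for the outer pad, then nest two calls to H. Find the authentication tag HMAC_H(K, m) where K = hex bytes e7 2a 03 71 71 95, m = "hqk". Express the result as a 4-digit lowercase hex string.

Key hex bytes e7 2a 03 71 71 95 is 6 bytes > B = 3, so hash it first: H(key) = 02 8b, then zero-pad to 3 bytes: K' = 02 8b 00.
K' ⊕ ipad = 34 bd 36.  K' ⊕ opad = 5e d7 5c.
Inner input = (K'⊕ipad) ∥ m = 34 bd 36 ∥ 68 71 6b.
Inner hash: sum = 52+189+54+104+113+107 = 619 → 02 6b.
Outer input = (K'⊕opad) ∥ inner = 5e d7 5c ∥ 02 6b.
Outer hash (tag): sum = 94+215+92+2+107 = 510 → 01 fe.

01fe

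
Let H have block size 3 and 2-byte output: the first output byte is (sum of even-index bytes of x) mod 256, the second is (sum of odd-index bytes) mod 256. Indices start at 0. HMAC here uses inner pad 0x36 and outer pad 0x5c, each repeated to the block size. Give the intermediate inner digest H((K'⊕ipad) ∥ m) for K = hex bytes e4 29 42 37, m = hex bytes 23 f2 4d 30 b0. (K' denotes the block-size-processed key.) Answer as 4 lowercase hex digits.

Key hex bytes e4 29 42 37 is 4 bytes > B = 3, so hash it first: H(key) = 26 60, then zero-pad to 3 bytes: K' = 26 60 00.
K' ⊕ ipad = 10 56 36.
Inner input = 10 56 36 ∥ 23 f2 4d 30 b0.
Inner hash: even-index sum = 360 mod 256 = 104; odd-index sum = 374 mod 256 = 118 → 68 76.

6876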